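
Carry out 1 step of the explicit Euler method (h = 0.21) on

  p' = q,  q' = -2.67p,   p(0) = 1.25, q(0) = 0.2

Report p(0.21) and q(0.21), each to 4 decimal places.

Euler on (p,q): p_{n+1} = p_n + h·p', q_{n+1} = q_n + h·q'.
0.000000: (1.250000, 0.200000); f=(0.200000, -3.337500) → (1.292000, -0.500875)
(p(0.21), q(0.21)) ≈ (1.2920, -0.5009)

1.2920, -0.5009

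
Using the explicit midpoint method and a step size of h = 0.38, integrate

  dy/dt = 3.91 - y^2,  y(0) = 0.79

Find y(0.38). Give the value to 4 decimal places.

Midpoint: k1 = f(t_n, y_n); k2 = f(t_n + h/2, y_n + (h/2)·k1); y_{n+1} = y_n + h·k2.
t=0.000000, y=0.790000:
  k1 = f(0.000000, 0.790000) = 3.285900
  k2 = f(0.190000, 1.414321) = 1.909696
  y ← 0.790000 + 0.38·1.909696 = 1.515685
y(0.38) ≈ 1.5157

1.5157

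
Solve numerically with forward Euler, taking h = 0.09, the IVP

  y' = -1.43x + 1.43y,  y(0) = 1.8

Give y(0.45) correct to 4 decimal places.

3.1656

Euler: y_{n+1} = y_n + h·f(x_n, y_n).
x=0.000000, y=1.800000: f=2.574000 → y ← 1.800000 + 0.09·2.574000 = 2.031660
x=0.090000, y=2.031660: f=2.776574 → y ← 2.031660 + 0.09·2.776574 = 2.281552
x=0.180000, y=2.281552: f=3.005219 → y ← 2.281552 + 0.09·3.005219 = 2.552021
x=0.270000, y=2.552021: f=3.263291 → y ← 2.552021 + 0.09·3.263291 = 2.845717
x=0.360000, y=2.845717: f=3.554576 → y ← 2.845717 + 0.09·3.554576 = 3.165629
y(0.45) ≈ 3.1656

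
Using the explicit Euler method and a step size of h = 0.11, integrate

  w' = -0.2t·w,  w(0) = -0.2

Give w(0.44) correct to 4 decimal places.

Euler: w_{n+1} = w_n + h·f(t_n, w_n).
t=0.000000, w=-0.200000: f=0.000000 → w ← -0.200000 + 0.11·0.000000 = -0.200000
t=0.110000, w=-0.200000: f=0.004400 → w ← -0.200000 + 0.11·0.004400 = -0.199516
t=0.220000, w=-0.199516: f=0.008779 → w ← -0.199516 + 0.11·0.008779 = -0.198550
t=0.330000, w=-0.198550: f=0.013104 → w ← -0.198550 + 0.11·0.013104 = -0.197109
w(0.44) ≈ -0.1971

-0.1971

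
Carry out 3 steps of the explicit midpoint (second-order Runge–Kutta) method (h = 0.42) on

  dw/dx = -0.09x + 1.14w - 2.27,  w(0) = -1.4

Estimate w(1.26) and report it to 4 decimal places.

Midpoint: k1 = f(x_n, w_n); k2 = f(x_n + h/2, w_n + (h/2)·k1); w_{n+1} = w_n + h·k2.
x=0.000000, w=-1.400000:
  k1 = f(0.000000, -1.400000) = -3.866000
  k2 = f(0.210000, -2.211860) = -4.810420
  w ← -1.400000 + 0.42·(-4.810420) = -3.420377
x=0.420000, w=-3.420377:
  k1 = f(0.420000, -3.420377) = -6.207029
  k2 = f(0.630000, -4.723853) = -7.711892
  w ← -3.420377 + 0.42·(-7.711892) = -6.659371
x=0.840000, w=-6.659371:
  k1 = f(0.840000, -6.659371) = -9.937283
  k2 = f(1.050000, -8.746201) = -12.335169
  w ← -6.659371 + 0.42·(-12.335169) = -11.840142
w(1.26) ≈ -11.8401

-11.8401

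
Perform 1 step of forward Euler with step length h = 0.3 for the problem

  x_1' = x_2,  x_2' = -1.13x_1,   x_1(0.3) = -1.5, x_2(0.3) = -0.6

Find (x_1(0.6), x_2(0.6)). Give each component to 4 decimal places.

Euler on (x_1,x_2): x_1_{n+1} = x_1_n + h·x_1', x_2_{n+1} = x_2_n + h·x_2'.
0.300000: (-1.500000, -0.600000); f=(-0.600000, 1.695000) → (-1.680000, -0.091500)
(x_1(0.6), x_2(0.6)) ≈ (-1.6800, -0.0915)

-1.6800, -0.0915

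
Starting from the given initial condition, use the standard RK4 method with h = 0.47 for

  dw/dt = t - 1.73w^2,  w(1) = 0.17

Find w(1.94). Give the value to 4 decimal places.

0.9099

RK4: k1 = f(t_n, w_n); k2 = f(t_n + h/2, w_n + (h/2)·k1); k3 = f(t_n + h/2, w_n + (h/2)·k2); k4 = f(t_n + h, w_n + h·k3); w_{n+1} = w_n + (h/6)·(k1 + 2k2 + 2k3 + k4).
t=1.000000, w=0.170000:
  k1 = f(1.000000, 0.170000) = 0.950003
  k2 = f(1.235000, 0.393251) = 0.967462
  k3 = f(1.235000, 0.397354) = 0.961850
  k4 = f(1.470000, 0.622070) = 0.800541
  w ← 0.170000 + (0.47/6)·(k1 + 2k2 + 2k3 + k4) = 0.609385
t=1.470000, w=0.609385:
  k1 = f(1.470000, 0.609385) = 0.827565
  k2 = f(1.705000, 0.803863) = 0.587083
  k3 = f(1.705000, 0.747349) = 0.738741
  k4 = f(1.940000, 0.956593) = 0.356927
  w ← 0.609385 + (0.47/6)·(k1 + 2k2 + 2k3 + k4) = 0.909883
w(1.94) ≈ 0.9099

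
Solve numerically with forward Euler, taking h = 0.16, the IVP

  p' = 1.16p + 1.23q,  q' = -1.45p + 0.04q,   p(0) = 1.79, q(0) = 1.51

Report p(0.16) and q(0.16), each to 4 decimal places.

Euler on (p,q): p_{n+1} = p_n + h·p', q_{n+1} = q_n + h·q'.
0.000000: (1.790000, 1.510000); f=(3.933700, -2.535100) → (2.419392, 1.104384)
(p(0.16), q(0.16)) ≈ (2.4194, 1.1044)

2.4194, 1.1044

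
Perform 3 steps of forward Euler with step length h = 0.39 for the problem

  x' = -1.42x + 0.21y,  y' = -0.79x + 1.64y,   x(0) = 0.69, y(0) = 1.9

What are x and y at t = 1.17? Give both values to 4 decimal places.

Euler on (x,y): x_{n+1} = x_n + h·x', y_{n+1} = y_n + h·y'.
0.000000: (0.690000, 1.900000); f=(-0.580800, 2.570900) → (0.463488, 2.902651)
0.390000: (0.463488, 2.902651); f=(-0.048596, 4.394192) → (0.444535, 4.616386)
0.780000: (0.444535, 4.616386); f=(0.338201, 7.219690) → (0.576434, 7.432065)
(x(1.17), y(1.17)) ≈ (0.5764, 7.4321)

0.5764, 7.4321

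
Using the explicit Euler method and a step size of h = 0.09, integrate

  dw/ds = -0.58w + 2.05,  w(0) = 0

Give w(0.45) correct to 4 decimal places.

Euler: w_{n+1} = w_n + h·f(s_n, w_n).
s=0.000000, w=0.000000: f=2.050000 → w ← 0.000000 + 0.09·2.050000 = 0.184500
s=0.090000, w=0.184500: f=1.942990 → w ← 0.184500 + 0.09·1.942990 = 0.359369
s=0.180000, w=0.359369: f=1.841566 → w ← 0.359369 + 0.09·1.841566 = 0.525110
s=0.270000, w=0.525110: f=1.745436 → w ← 0.525110 + 0.09·1.745436 = 0.682199
s=0.360000, w=0.682199: f=1.654324 → w ← 0.682199 + 0.09·1.654324 = 0.831088
w(0.45) ≈ 0.8311

0.8311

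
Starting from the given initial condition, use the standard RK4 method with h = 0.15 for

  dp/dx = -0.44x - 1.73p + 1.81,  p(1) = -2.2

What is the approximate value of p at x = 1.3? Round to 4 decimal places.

-1.0054

RK4: k1 = f(x_n, p_n); k2 = f(x_n + h/2, p_n + (h/2)·k1); k3 = f(x_n + h/2, p_n + (h/2)·k2); k4 = f(x_n + h, p_n + h·k3); p_{n+1} = p_n + (h/6)·(k1 + 2k2 + 2k3 + k4).
x=1.000000, p=-2.200000:
  k1 = f(1.000000, -2.200000) = 5.176000
  k2 = f(1.075000, -1.811800) = 4.471414
  k3 = f(1.075000, -1.864644) = 4.562834
  k4 = f(1.150000, -1.515575) = 3.925945
  p ← -2.200000 + (0.15/6)·(k1 + 2k2 + 2k3 + k4) = -1.520739
x=1.150000, p=-1.520739:
  k1 = f(1.150000, -1.520739) = 3.934878
  k2 = f(1.225000, -1.225623) = 3.391328
  k3 = f(1.225000, -1.266389) = 3.461854
  k4 = f(1.300000, -1.001461) = 2.970527
  p ← -1.520739 + (0.15/6)·(k1 + 2k2 + 2k3 + k4) = -1.005445
p(1.3) ≈ -1.0054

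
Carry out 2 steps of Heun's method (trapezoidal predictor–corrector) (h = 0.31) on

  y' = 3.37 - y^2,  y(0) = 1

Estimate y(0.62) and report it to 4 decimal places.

Heun: k1 = f(x_n, y_n); k2 = f(x_n + h, y_n + h·k1); y_{n+1} = y_n + (h/2)·(k1 + k2).
x=0.000000, y=1.000000:
  k1 = f(0.000000, 1.000000) = 2.370000
  k2 = f(0.310000, 1.734700) = 0.360816
  y ← 1.000000 + (0.31/2)·(2.370000 + 0.360816) = 1.423276
x=0.310000, y=1.423276:
  k1 = f(0.310000, 1.423276) = 1.344284
  k2 = f(0.620000, 1.840005) = -0.015617
  y ← 1.423276 + (0.31/2)·(1.344284 + (-0.015617)) = 1.629220
y(0.62) ≈ 1.6292

1.6292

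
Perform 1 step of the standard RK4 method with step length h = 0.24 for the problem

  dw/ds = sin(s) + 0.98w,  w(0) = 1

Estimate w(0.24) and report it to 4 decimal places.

1.2962

RK4: k1 = f(s_n, w_n); k2 = f(s_n + h/2, w_n + (h/2)·k1); k3 = f(s_n + h/2, w_n + (h/2)·k2); k4 = f(s_n + h, w_n + h·k3); w_{n+1} = w_n + (h/6)·(k1 + 2k2 + 2k3 + k4).
s=0.000000, w=1.000000:
  k1 = f(0.000000, 1.000000) = 0.980000
  k2 = f(0.120000, 1.117600) = 1.214960
  k3 = f(0.120000, 1.145795) = 1.242592
  k4 = f(0.240000, 1.298222) = 1.509960
  w ← 1.000000 + (0.24/6)·(k1 + 2k2 + 2k3 + k4) = 1.296203
w(0.24) ≈ 1.2962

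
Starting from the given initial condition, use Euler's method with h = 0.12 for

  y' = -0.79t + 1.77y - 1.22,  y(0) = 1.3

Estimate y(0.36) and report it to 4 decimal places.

Euler: y_{n+1} = y_n + h·f(t_n, y_n).
t=0.000000, y=1.300000: f=1.081000 → y ← 1.300000 + 0.12·1.081000 = 1.429720
t=0.120000, y=1.429720: f=1.215804 → y ← 1.429720 + 0.12·1.215804 = 1.575617
t=0.240000, y=1.575617: f=1.379241 → y ← 1.575617 + 0.12·1.379241 = 1.741125
y(0.36) ≈ 1.7411

1.7411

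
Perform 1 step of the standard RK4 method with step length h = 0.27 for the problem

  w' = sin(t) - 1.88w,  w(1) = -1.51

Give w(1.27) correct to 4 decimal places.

-0.7170

RK4: k1 = f(t_n, w_n); k2 = f(t_n + h/2, w_n + (h/2)·k1); k3 = f(t_n + h/2, w_n + (h/2)·k2); k4 = f(t_n + h, w_n + h·k3); w_{n+1} = w_n + (h/6)·(k1 + 2k2 + 2k3 + k4).
t=1.000000, w=-1.510000:
  k1 = f(1.000000, -1.510000) = 3.680271
  k2 = f(1.135000, -1.013163) = 2.811281
  k3 = f(1.135000, -1.130477) = 3.031831
  k4 = f(1.270000, -0.691406) = 2.254943
  w ← -1.510000 + (0.27/6)·(k1 + 2k2 + 2k3 + k4) = -0.717035
w(1.27) ≈ -0.7170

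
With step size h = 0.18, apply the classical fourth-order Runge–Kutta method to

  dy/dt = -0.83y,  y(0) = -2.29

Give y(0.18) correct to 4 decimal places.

RK4: k1 = f(t_n, y_n); k2 = f(t_n + h/2, y_n + (h/2)·k1); k3 = f(t_n + h/2, y_n + (h/2)·k2); k4 = f(t_n + h, y_n + h·k3); y_{n+1} = y_n + (h/6)·(k1 + 2k2 + 2k3 + k4).
t=0.000000, y=-2.290000:
  k1 = f(0.000000, -2.290000) = 1.900700
  k2 = f(0.090000, -2.118937) = 1.758718
  k3 = f(0.090000, -2.131715) = 1.769324
  k4 = f(0.180000, -1.971522) = 1.636363
  y ← -2.290000 + (0.18/6)·(k1 + 2k2 + 2k3 + k4) = -1.972206
y(0.18) ≈ -1.9722

-1.9722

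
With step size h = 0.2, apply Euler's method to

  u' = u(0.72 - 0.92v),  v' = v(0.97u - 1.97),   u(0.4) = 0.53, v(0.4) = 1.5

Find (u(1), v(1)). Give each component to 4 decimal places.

0.4398, 0.5105

Euler on (u,v): u_{n+1} = u_n + h·u', v_{n+1} = v_n + h·v'.
0.400000: (0.530000, 1.500000); f=(-0.349800, -2.183850) → (0.460040, 1.063230)
0.600000: (0.460040, 1.063230); f=(-0.118769, -1.620109) → (0.436286, 0.739208)
0.800000: (0.436286, 0.739208); f=(0.017420, -1.143409) → (0.439770, 0.510526)
(u(1), v(1)) ≈ (0.4398, 0.5105)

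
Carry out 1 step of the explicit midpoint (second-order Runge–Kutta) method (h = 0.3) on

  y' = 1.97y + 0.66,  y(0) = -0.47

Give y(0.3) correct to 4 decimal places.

Midpoint: k1 = f(t_n, y_n); k2 = f(t_n + h/2, y_n + (h/2)·k1); y_{n+1} = y_n + h·k2.
t=0.000000, y=-0.470000:
  k1 = f(0.000000, -0.470000) = -0.265900
  k2 = f(0.150000, -0.509885) = -0.344473
  y ← -0.470000 + 0.3·(-0.344473) = -0.573342
y(0.3) ≈ -0.5733

-0.5733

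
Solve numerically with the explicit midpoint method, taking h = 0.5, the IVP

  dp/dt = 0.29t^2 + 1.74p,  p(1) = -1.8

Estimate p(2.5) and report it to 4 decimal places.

-16.6926

Midpoint: k1 = f(t_n, p_n); k2 = f(t_n + h/2, p_n + (h/2)·k1); p_{n+1} = p_n + h·k2.
t=1.000000, p=-1.800000:
  k1 = f(1.000000, -1.800000) = -2.842000
  k2 = f(1.250000, -2.510500) = -3.915145
  p ← -1.800000 + 0.5·(-3.915145) = -3.757573
t=1.500000, p=-3.757573:
  k1 = f(1.500000, -3.757573) = -5.885676
  k2 = f(1.750000, -5.228992) = -8.210320
  p ← -3.757573 + 0.5·(-8.210320) = -7.862733
t=2.000000, p=-7.862733:
  k1 = f(2.000000, -7.862733) = -12.521155
  k2 = f(2.250000, -10.993021) = -17.659732
  p ← -7.862733 + 0.5·(-17.659732) = -16.692599
p(2.5) ≈ -16.6926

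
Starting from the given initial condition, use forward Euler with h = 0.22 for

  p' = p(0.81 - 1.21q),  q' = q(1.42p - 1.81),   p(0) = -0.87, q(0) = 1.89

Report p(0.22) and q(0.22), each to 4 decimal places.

-0.5873, 0.6237

Euler on (p,q): p_{n+1} = p_n + h·p', q_{n+1} = q_n + h·q'.
0.000000: (-0.870000, 1.890000); f=(1.284903, -5.755806) → (-0.587321, 0.623723)
(p(0.22), q(0.22)) ≈ (-0.5873, 0.6237)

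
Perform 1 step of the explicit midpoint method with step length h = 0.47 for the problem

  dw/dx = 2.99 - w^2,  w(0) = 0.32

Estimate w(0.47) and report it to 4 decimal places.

Midpoint: k1 = f(x_n, w_n); k2 = f(x_n + h/2, w_n + (h/2)·k1); w_{n+1} = w_n + h·k2.
x=0.000000, w=0.320000:
  k1 = f(0.000000, 0.320000) = 2.887600
  k2 = f(0.235000, 0.998586) = 1.992826
  w ← 0.320000 + 0.47·1.992826 = 1.256628
w(0.47) ≈ 1.2566

1.2566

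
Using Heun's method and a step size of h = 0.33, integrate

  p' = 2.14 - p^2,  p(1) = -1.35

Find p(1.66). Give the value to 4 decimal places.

Heun: k1 = f(t_n, p_n); k2 = f(t_n + h, p_n + h·k1); p_{n+1} = p_n + (h/2)·(k1 + k2).
t=1.000000, p=-1.350000:
  k1 = f(1.000000, -1.350000) = 0.317500
  k2 = f(1.330000, -1.245225) = 0.589415
  p ← -1.350000 + (0.33/2)·(0.317500 + 0.589415) = -1.200359
t=1.330000, p=-1.200359:
  k1 = f(1.330000, -1.200359) = 0.699138
  k2 = f(1.660000, -0.969644) = 1.199791
  p ← -1.200359 + (0.33/2)·(0.699138 + 1.199791) = -0.887036
p(1.66) ≈ -0.8870

-0.8870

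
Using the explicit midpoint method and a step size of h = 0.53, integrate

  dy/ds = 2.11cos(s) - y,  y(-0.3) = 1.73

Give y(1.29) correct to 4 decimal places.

Midpoint: k1 = f(s_n, y_n); k2 = f(s_n + h/2, y_n + (h/2)·k1); y_{n+1} = y_n + h·k2.
s=-0.300000, y=1.730000:
  k1 = f(-0.300000, 1.730000) = 0.285760
  k2 = f(-0.035000, 1.805726) = 0.302981
  y ← 1.730000 + 0.53·0.302981 = 1.890580
s=0.230000, y=1.890580:
  k1 = f(0.230000, 1.890580) = 0.163856
  k2 = f(0.495000, 1.934002) = -0.077268
  y ← 1.890580 + 0.53·(-0.077268) = 1.849628
s=0.760000, y=1.849628:
  k1 = f(0.760000, 1.849628) = -0.320224
  k2 = f(1.025000, 1.764769) = -0.669470
  y ← 1.849628 + 0.53·(-0.669470) = 1.494809
y(1.29) ≈ 1.4948

1.4948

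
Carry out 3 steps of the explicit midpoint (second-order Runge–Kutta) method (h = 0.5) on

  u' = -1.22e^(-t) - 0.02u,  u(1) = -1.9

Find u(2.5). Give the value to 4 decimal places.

-2.1822

Midpoint: k1 = f(t_n, u_n); k2 = f(t_n + h/2, u_n + (h/2)·k1); u_{n+1} = u_n + h·k2.
t=1.000000, u=-1.900000:
  k1 = f(1.000000, -1.900000) = -0.410813
  k2 = f(1.250000, -2.002703) = -0.309482
  u ← -1.900000 + 0.5·(-0.309482) = -2.054741
t=1.500000, u=-2.054741:
  k1 = f(1.500000, -2.054741) = -0.231124
  k2 = f(1.750000, -2.112522) = -0.169754
  u ← -2.054741 + 0.5·(-0.169754) = -2.139618
t=2.000000, u=-2.139618:
  k1 = f(2.000000, -2.139618) = -0.122317
  k2 = f(2.250000, -2.170197) = -0.085183
  u ← -2.139618 + 0.5·(-0.085183) = -2.182209
u(2.5) ≈ -2.1822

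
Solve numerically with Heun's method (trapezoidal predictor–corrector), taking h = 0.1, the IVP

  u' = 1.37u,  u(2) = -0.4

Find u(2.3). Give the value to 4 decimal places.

-0.6026

Heun: k1 = f(x_n, u_n); k2 = f(x_n + h, u_n + h·k1); u_{n+1} = u_n + (h/2)·(k1 + k2).
x=2.000000, u=-0.400000:
  k1 = f(2.000000, -0.400000) = -0.548000
  k2 = f(2.100000, -0.454800) = -0.623076
  u ← -0.400000 + (0.1/2)·(-0.548000 + (-0.623076)) = -0.458554
x=2.100000, u=-0.458554:
  k1 = f(2.100000, -0.458554) = -0.628219
  k2 = f(2.200000, -0.521376) = -0.714285
  u ← -0.458554 + (0.1/2)·(-0.628219 + (-0.714285)) = -0.525679
x=2.200000, u=-0.525679:
  k1 = f(2.200000, -0.525679) = -0.720180
  k2 = f(2.300000, -0.597697) = -0.818845
  u ← -0.525679 + (0.1/2)·(-0.720180 + (-0.818845)) = -0.602630
u(2.3) ≈ -0.6026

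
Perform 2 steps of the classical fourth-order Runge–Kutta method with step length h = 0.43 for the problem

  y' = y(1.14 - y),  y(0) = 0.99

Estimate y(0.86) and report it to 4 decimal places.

1.0787

RK4: k1 = f(s_n, y_n); k2 = f(s_n + h/2, y_n + (h/2)·k1); k3 = f(s_n + h/2, y_n + (h/2)·k2); k4 = f(s_n + h, y_n + h·k3); y_{n+1} = y_n + (h/6)·(k1 + 2k2 + 2k3 + k4).
s=0.000000, y=0.990000:
  k1 = f(0.000000, 0.990000) = 0.148500
  k2 = f(0.215000, 1.021927) = 0.120662
  k3 = f(0.215000, 1.015942) = 0.126036
  k4 = f(0.430000, 1.044195) = 0.100039
  y ← 0.990000 + (0.43/6)·(k1 + 2k2 + 2k3 + k4) = 1.043172
s=0.430000, y=1.043172:
  k1 = f(0.430000, 1.043172) = 0.101008
  k2 = f(0.645000, 1.064889) = 0.079985
  k3 = f(0.645000, 1.060369) = 0.084439
  k4 = f(0.860000, 1.079480) = 0.065330
  y ← 1.043172 + (0.43/6)·(k1 + 2k2 + 2k3 + k4) = 1.078660
y(0.86) ≈ 1.0787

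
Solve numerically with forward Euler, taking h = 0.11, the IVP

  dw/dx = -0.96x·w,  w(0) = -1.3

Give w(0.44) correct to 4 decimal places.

-1.2113

Euler: w_{n+1} = w_n + h·f(x_n, w_n).
x=0.000000, w=-1.300000: f=0.000000 → w ← -1.300000 + 0.11·0.000000 = -1.300000
x=0.110000, w=-1.300000: f=0.137280 → w ← -1.300000 + 0.11·0.137280 = -1.284899
x=0.220000, w=-1.284899: f=0.271371 → w ← -1.284899 + 0.11·0.271371 = -1.255048
x=0.330000, w=-1.255048: f=0.397599 → w ← -1.255048 + 0.11·0.397599 = -1.211312
w(0.44) ≈ -1.2113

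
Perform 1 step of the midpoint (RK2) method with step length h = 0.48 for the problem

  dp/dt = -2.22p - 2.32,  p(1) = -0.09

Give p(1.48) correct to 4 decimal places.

-0.5655

Midpoint: k1 = f(t_n, p_n); k2 = f(t_n + h/2, p_n + (h/2)·k1); p_{n+1} = p_n + h·k2.
t=1.000000, p=-0.090000:
  k1 = f(1.000000, -0.090000) = -2.120200
  k2 = f(1.240000, -0.598848) = -0.990557
  p ← -0.090000 + 0.48·(-0.990557) = -0.565468
p(1.48) ≈ -0.5655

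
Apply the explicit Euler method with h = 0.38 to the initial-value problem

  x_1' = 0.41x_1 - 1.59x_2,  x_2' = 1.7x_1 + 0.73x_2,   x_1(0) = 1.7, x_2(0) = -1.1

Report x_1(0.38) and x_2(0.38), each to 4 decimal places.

2.6295, -0.3069

Euler on (x_1,x_2): x_1_{n+1} = x_1_n + h·x_1', x_2_{n+1} = x_2_n + h·x_2'.
0.000000: (1.700000, -1.100000); f=(2.446000, 2.087000) → (2.629480, -0.306940)
(x_1(0.38), x_2(0.38)) ≈ (2.6295, -0.3069)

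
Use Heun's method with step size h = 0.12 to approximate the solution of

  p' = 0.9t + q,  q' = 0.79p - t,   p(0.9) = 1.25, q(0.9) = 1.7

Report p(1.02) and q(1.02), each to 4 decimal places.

1.5583, 1.7176

Heun on (p,q): k1 = f(t_n, state_n); k2 = f(t_n + h, state_n + h·k1); state_{n+1} = state_n + (h/2)·(k1 + k2).
0.900000: (1.250000, 1.700000)
  k1 = (2.510000, 0.087500)
  predictor → (1.551200, 1.710500)
  k2 = (2.628500, 0.205448)
  → (1.558310, 1.717577)
(p(1.02), q(1.02)) ≈ (1.5583, 1.7176)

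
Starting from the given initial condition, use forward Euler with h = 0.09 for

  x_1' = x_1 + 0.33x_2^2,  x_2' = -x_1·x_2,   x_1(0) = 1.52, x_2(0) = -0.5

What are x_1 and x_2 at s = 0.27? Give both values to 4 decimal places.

Euler on (x_1,x_2): x_1_{n+1} = x_1_n + h·x_1', x_2_{n+1} = x_2_n + h·x_2'.
0.000000: (1.520000, -0.500000); f=(1.602500, 0.760000) → (1.664225, -0.431600)
0.090000: (1.664225, -0.431600); f=(1.725697, 0.718280) → (1.819538, -0.366955)
0.180000: (1.819538, -0.366955); f=(1.863974, 0.667688) → (1.987295, -0.306863)
(x_1(0.27), x_2(0.27)) ≈ (1.9873, -0.3069)

1.9873, -0.3069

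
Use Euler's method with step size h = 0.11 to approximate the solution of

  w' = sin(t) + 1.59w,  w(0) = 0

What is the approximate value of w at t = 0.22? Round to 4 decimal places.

Euler: w_{n+1} = w_n + h·f(t_n, w_n).
t=0.000000, w=0.000000: f=0.000000 → w ← 0.000000 + 0.11·0.000000 = 0.000000
t=0.110000, w=0.000000: f=0.109778 → w ← 0.000000 + 0.11·0.109778 = 0.012076
w(0.22) ≈ 0.0121

0.0121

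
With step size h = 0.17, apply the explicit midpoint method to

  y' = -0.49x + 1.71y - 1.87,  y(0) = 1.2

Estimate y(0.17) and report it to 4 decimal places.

1.2284

Midpoint: k1 = f(x_n, y_n); k2 = f(x_n + h/2, y_n + (h/2)·k1); y_{n+1} = y_n + h·k2.
x=0.000000, y=1.200000:
  k1 = f(0.000000, 1.200000) = 0.182000
  k2 = f(0.085000, 1.215470) = 0.166804
  y ← 1.200000 + 0.17·0.166804 = 1.228357
y(0.17) ≈ 1.2284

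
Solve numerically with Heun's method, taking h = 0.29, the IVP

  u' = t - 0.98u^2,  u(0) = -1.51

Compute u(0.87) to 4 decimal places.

-38.0991

Heun: k1 = f(t_n, u_n); k2 = f(t_n + h, u_n + h·k1); u_{n+1} = u_n + (h/2)·(k1 + k2).
t=0.000000, u=-1.510000:
  k1 = f(0.000000, -1.510000) = -2.234498
  k2 = f(0.290000, -2.158004) = -4.273843
  u ← -1.510000 + (0.29/2)·(-2.234498 + (-4.273843)) = -2.453710
t=0.290000, u=-2.453710:
  k1 = f(0.290000, -2.453710) = -5.610277
  k2 = f(0.580000, -4.080690) = -15.738988
  u ← -2.453710 + (0.29/2)·(-5.610277 + (-15.738988)) = -5.549353
t=0.580000, u=-5.549353:
  k1 = f(0.580000, -5.549353) = -29.599411
  k2 = f(0.870000, -14.133182) = -194.881894
  u ← -5.549353 + (0.29/2)·(-29.599411 + (-194.881894)) = -38.099142
u(0.87) ≈ -38.0991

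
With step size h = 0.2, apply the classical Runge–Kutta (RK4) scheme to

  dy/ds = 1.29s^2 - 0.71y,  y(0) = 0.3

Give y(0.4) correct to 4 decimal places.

RK4: k1 = f(s_n, y_n); k2 = f(s_n + h/2, y_n + (h/2)·k1); k3 = f(s_n + h/2, y_n + (h/2)·k2); k4 = f(s_n + h, y_n + h·k3); y_{n+1} = y_n + (h/6)·(k1 + 2k2 + 2k3 + k4).
s=0.000000, y=0.300000:
  k1 = f(0.000000, 0.300000) = -0.213000
  k2 = f(0.100000, 0.278700) = -0.184977
  k3 = f(0.100000, 0.281502) = -0.186967
  k4 = f(0.200000, 0.262607) = -0.134851
  y ← 0.300000 + (0.2/6)·(k1 + 2k2 + 2k3 + k4) = 0.263609
s=0.200000, y=0.263609:
  k1 = f(0.200000, 0.263609) = -0.135562
  k2 = f(0.300000, 0.250053) = -0.061437
  k3 = f(0.300000, 0.257465) = -0.066700
  k4 = f(0.400000, 0.250269) = 0.028709
  y ← 0.263609 + (0.2/6)·(k1 + 2k2 + 2k3 + k4) = 0.251504
y(0.4) ≈ 0.2515

0.2515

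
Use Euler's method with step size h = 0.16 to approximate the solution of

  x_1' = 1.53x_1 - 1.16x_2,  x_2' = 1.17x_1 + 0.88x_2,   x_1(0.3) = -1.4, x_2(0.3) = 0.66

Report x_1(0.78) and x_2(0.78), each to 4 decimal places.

-3.0427, -0.2112

Euler on (x_1,x_2): x_1_{n+1} = x_1_n + h·x_1', x_2_{n+1} = x_2_n + h·x_2'.
0.300000: (-1.400000, 0.660000); f=(-2.907600, -1.057200) → (-1.865216, 0.490848)
0.460000: (-1.865216, 0.490848); f=(-3.423164, -1.750356) → (-2.412922, 0.210791)
0.620000: (-2.412922, 0.210791); f=(-3.936289, -2.637623) → (-3.042728, -0.211229)
(x_1(0.78), x_2(0.78)) ≈ (-3.0427, -0.2112)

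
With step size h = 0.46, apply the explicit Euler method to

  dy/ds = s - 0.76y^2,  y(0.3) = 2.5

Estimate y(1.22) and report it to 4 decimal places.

Euler: y_{n+1} = y_n + h·f(s_n, y_n).
s=0.300000, y=2.500000: f=-4.450000 → y ← 2.500000 + 0.46·(-4.450000) = 0.453000
s=0.760000, y=0.453000: f=0.604041 → y ← 0.453000 + 0.46·0.604041 = 0.730859
y(1.22) ≈ 0.7309

0.7309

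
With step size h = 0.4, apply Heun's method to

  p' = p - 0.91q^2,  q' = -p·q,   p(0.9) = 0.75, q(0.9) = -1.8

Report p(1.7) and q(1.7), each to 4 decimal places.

-1.0748, -1.8442

Heun on (p,q): k1 = f(s_n, state_n); k2 = f(s_n + h, state_n + h·k1); state_{n+1} = state_n + (h/2)·(k1 + k2).
0.900000: (0.750000, -1.800000)
  k1 = (-2.198400, 1.350000)
  predictor → (-0.129360, -1.260000)
  k2 = (-1.574076, -0.162994)
  → (-0.004495, -1.562599)
1.300000: (-0.004495, -1.562599)
  k1 = (-2.226456, -0.007024)
  predictor → (-0.895077, -1.565408)
  k2 = (-3.125036, -1.401162)
  → (-1.074793, -1.844236)
(p(1.7), q(1.7)) ≈ (-1.0748, -1.8442)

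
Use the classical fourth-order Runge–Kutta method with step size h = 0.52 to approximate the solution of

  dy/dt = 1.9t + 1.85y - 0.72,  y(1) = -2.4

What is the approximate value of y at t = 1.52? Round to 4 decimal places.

RK4: k1 = f(t_n, y_n); k2 = f(t_n + h/2, y_n + (h/2)·k1); k3 = f(t_n + h/2, y_n + (h/2)·k2); k4 = f(t_n + h, y_n + h·k3); y_{n+1} = y_n + (h/6)·(k1 + 2k2 + 2k3 + k4).
t=1.000000, y=-2.400000:
  k1 = f(1.000000, -2.400000) = -3.260000
  k2 = f(1.260000, -3.247600) = -4.334060
  k3 = f(1.260000, -3.526856) = -4.850683
  k4 = f(1.520000, -4.922355) = -6.938357
  y ← -2.400000 + (0.52/6)·(k1 + 2k2 + 2k3 + k4) = -4.875880
y(1.52) ≈ -4.8759

-4.8759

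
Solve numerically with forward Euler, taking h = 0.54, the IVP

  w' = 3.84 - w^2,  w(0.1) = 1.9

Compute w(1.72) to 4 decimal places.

Euler: w_{n+1} = w_n + h·f(x_n, w_n).
x=0.100000, w=1.900000: f=0.230000 → w ← 1.900000 + 0.54·0.230000 = 2.024200
x=0.640000, w=2.024200: f=-0.257386 → w ← 2.024200 + 0.54·(-0.257386) = 1.885212
x=1.180000, w=1.885212: f=0.285977 → w ← 1.885212 + 0.54·0.285977 = 2.039639
w(1.72) ≈ 2.0396

2.0396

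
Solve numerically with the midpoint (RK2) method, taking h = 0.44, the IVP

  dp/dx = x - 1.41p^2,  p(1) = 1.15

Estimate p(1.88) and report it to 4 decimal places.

1.1666

Midpoint: k1 = f(x_n, p_n); k2 = f(x_n + h/2, p_n + (h/2)·k1); p_{n+1} = p_n + h·k2.
x=1.000000, p=1.150000:
  k1 = f(1.000000, 1.150000) = -0.864725
  k2 = f(1.220000, 0.959761) = -0.078808
  p ← 1.150000 + 0.44·(-0.078808) = 1.115325
x=1.440000, p=1.115325:
  k1 = f(1.440000, 1.115325) = -0.313968
  k2 = f(1.660000, 1.046252) = 0.116554
  p ← 1.115325 + 0.44·0.116554 = 1.166608
p(1.88) ≈ 1.1666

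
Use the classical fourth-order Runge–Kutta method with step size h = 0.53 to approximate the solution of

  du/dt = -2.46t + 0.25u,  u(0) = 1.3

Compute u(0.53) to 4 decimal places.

1.1229

RK4: k1 = f(t_n, u_n); k2 = f(t_n + h/2, u_n + (h/2)·k1); k3 = f(t_n + h/2, u_n + (h/2)·k2); k4 = f(t_n + h, u_n + h·k3); u_{n+1} = u_n + (h/6)·(k1 + 2k2 + 2k3 + k4).
t=0.000000, u=1.300000:
  k1 = f(0.000000, 1.300000) = 0.325000
  k2 = f(0.265000, 1.386125) = -0.305369
  k3 = f(0.265000, 1.219077) = -0.347131
  k4 = f(0.530000, 1.116021) = -1.024795
  u ← 1.300000 + (0.53/6)·(k1 + 2k2 + 2k3 + k4) = 1.122910
u(0.53) ≈ 1.1229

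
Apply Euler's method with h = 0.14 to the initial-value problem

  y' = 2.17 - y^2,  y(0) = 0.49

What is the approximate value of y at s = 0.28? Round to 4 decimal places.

Euler: y_{n+1} = y_n + h·f(s_n, y_n).
s=0.000000, y=0.490000: f=1.929900 → y ← 0.490000 + 0.14·1.929900 = 0.760186
s=0.140000, y=0.760186: f=1.592117 → y ← 0.760186 + 0.14·1.592117 = 0.983082
y(0.28) ≈ 0.9831

0.9831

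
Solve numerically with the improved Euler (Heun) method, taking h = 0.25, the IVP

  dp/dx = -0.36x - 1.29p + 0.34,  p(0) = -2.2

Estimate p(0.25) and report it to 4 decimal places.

Heun: k1 = f(x_n, p_n); k2 = f(x_n + h, p_n + h·k1); p_{n+1} = p_n + (h/2)·(k1 + k2).
x=0.000000, p=-2.200000:
  k1 = f(0.000000, -2.200000) = 3.178000
  k2 = f(0.250000, -1.405500) = 2.063095
  p ← -2.200000 + (0.25/2)·(3.178000 + 2.063095) = -1.544863
p(0.25) ≈ -1.5449

-1.5449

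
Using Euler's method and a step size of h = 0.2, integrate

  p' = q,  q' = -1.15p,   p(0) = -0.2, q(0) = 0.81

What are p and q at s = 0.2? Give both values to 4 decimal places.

-0.0380, 0.8560

Euler on (p,q): p_{n+1} = p_n + h·p', q_{n+1} = q_n + h·q'.
0.000000: (-0.200000, 0.810000); f=(0.810000, 0.230000) → (-0.038000, 0.856000)
(p(0.2), q(0.2)) ≈ (-0.0380, 0.8560)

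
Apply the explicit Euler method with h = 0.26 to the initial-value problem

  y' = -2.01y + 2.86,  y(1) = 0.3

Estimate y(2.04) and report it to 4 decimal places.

1.3646

Euler: y_{n+1} = y_n + h·f(s_n, y_n).
s=1.000000, y=0.300000: f=2.257000 → y ← 0.300000 + 0.26·2.257000 = 0.886820
s=1.260000, y=0.886820: f=1.077492 → y ← 0.886820 + 0.26·1.077492 = 1.166968
s=1.520000, y=1.166968: f=0.514395 → y ← 1.166968 + 0.26·0.514395 = 1.300710
s=1.780000, y=1.300710: f=0.245572 → y ← 1.300710 + 0.26·0.245572 = 1.364559
y(2.04) ≈ 1.3646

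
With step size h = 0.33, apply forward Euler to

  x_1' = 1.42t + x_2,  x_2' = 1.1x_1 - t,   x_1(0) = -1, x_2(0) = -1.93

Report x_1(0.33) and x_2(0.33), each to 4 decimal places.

-1.6369, -2.2930

Euler on (x_1,x_2): x_1_{n+1} = x_1_n + h·x_1', x_2_{n+1} = x_2_n + h·x_2'.
0.000000: (-1.000000, -1.930000); f=(-1.930000, -1.100000) → (-1.636900, -2.293000)
(x_1(0.33), x_2(0.33)) ≈ (-1.6369, -2.2930)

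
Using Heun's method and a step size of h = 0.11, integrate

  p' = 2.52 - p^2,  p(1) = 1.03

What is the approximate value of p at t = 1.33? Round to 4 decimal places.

1.3629

Heun: k1 = f(t_n, p_n); k2 = f(t_n + h, p_n + h·k1); p_{n+1} = p_n + (h/2)·(k1 + k2).
t=1.000000, p=1.030000:
  k1 = f(1.000000, 1.030000) = 1.459100
  k2 = f(1.110000, 1.190501) = 1.102707
  p ← 1.030000 + (0.11/2)·(1.459100 + 1.102707) = 1.170899
t=1.110000, p=1.170899:
  k1 = f(1.110000, 1.170899) = 1.148995
  k2 = f(1.220000, 1.297289) = 0.837042
  p ← 1.170899 + (0.11/2)·(1.148995 + 0.837042) = 1.280131
t=1.220000, p=1.280131:
  k1 = f(1.220000, 1.280131) = 0.881264
  k2 = f(1.330000, 1.377070) = 0.623677
  p ← 1.280131 + (0.11/2)·(0.881264 + 0.623677) = 1.362903
p(1.33) ≈ 1.3629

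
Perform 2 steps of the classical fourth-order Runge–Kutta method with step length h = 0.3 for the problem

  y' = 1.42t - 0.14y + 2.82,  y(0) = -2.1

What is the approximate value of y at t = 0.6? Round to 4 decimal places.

RK4: k1 = f(t_n, y_n); k2 = f(t_n + h/2, y_n + (h/2)·k1); k3 = f(t_n + h/2, y_n + (h/2)·k2); k4 = f(t_n + h, y_n + h·k3); y_{n+1} = y_n + (h/6)·(k1 + 2k2 + 2k3 + k4).
t=0.000000, y=-2.100000:
  k1 = f(0.000000, -2.100000) = 3.114000
  k2 = f(0.150000, -1.632900) = 3.261606
  k3 = f(0.150000, -1.610759) = 3.258506
  k4 = f(0.300000, -1.122448) = 3.403143
  y ← -2.100000 + (0.3/6)·(k1 + 2k2 + 2k3 + k4) = -1.122132
t=0.300000, y=-1.122132:
  k1 = f(0.300000, -1.122132) = 3.403098
  k2 = f(0.450000, -0.611667) = 3.544633
  k3 = f(0.450000, -0.590437) = 3.541661
  k4 = f(0.600000, -0.059633) = 3.680349
  y ← -1.122132 + (0.3/6)·(k1 + 2k2 + 2k3 + k4) = -0.059330
y(0.6) ≈ -0.0593

-0.0593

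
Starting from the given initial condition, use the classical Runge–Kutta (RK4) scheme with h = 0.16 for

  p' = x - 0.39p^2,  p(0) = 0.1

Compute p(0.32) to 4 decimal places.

0.1495

RK4: k1 = f(x_n, p_n); k2 = f(x_n + h/2, p_n + (h/2)·k1); k3 = f(x_n + h/2, p_n + (h/2)·k2); k4 = f(x_n + h, p_n + h·k3); p_{n+1} = p_n + (h/6)·(k1 + 2k2 + 2k3 + k4).
x=0.000000, p=0.100000:
  k1 = f(0.000000, 0.100000) = -0.003900
  k2 = f(0.080000, 0.099688) = 0.076124
  k3 = f(0.080000, 0.106090) = 0.075611
  k4 = f(0.160000, 0.112098) = 0.155099
  p ← 0.100000 + (0.16/6)·(k1 + 2k2 + 2k3 + k4) = 0.112125
x=0.160000, p=0.112125:
  k1 = f(0.160000, 0.112125) = 0.155097
  k2 = f(0.240000, 0.124532) = 0.233952
  k3 = f(0.240000, 0.130841) = 0.233323
  k4 = f(0.320000, 0.149456) = 0.311289
  p ← 0.112125 + (0.16/6)·(k1 + 2k2 + 2k3 + k4) = 0.149483
p(0.32) ≈ 0.1495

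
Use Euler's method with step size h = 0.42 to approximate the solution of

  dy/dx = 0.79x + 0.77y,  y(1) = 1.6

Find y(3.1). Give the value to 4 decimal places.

Euler: y_{n+1} = y_n + h·f(x_n, y_n).
x=1.000000, y=1.600000: f=2.022000 → y ← 1.600000 + 0.42·2.022000 = 2.449240
x=1.420000, y=2.449240: f=3.007715 → y ← 2.449240 + 0.42·3.007715 = 3.712480
x=1.840000, y=3.712480: f=4.312210 → y ← 3.712480 + 0.42·4.312210 = 5.523608
x=2.260000, y=5.523608: f=6.038578 → y ← 5.523608 + 0.42·6.038578 = 8.059811
x=2.680000, y=8.059811: f=8.323255 → y ← 8.059811 + 0.42·8.323255 = 11.555578
y(3.1) ≈ 11.5556

11.5556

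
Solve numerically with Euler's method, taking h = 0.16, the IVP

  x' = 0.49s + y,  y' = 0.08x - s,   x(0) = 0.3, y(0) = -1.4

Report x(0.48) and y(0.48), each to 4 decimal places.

Euler on (x,y): x_{n+1} = x_n + h·x', y_{n+1} = y_n + h·y'.
0.000000: (0.300000, -1.400000); f=(-1.400000, 0.024000) → (0.076000, -1.396160)
0.160000: (0.076000, -1.396160); f=(-1.317760, -0.153920) → (-0.134842, -1.420787)
0.320000: (-0.134842, -1.420787); f=(-1.263987, -0.330787) → (-0.337080, -1.473713)
(x(0.48), y(0.48)) ≈ (-0.3371, -1.4737)

-0.3371, -1.4737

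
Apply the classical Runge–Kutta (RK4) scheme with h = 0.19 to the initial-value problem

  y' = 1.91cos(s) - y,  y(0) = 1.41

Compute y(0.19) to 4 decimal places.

1.4944

RK4: k1 = f(s_n, y_n); k2 = f(s_n + h/2, y_n + (h/2)·k1); k3 = f(s_n + h/2, y_n + (h/2)·k2); k4 = f(s_n + h, y_n + h·k3); y_{n+1} = y_n + (h/6)·(k1 + 2k2 + 2k3 + k4).
s=0.000000, y=1.410000:
  k1 = f(0.000000, 1.410000) = 0.500000
  k2 = f(0.095000, 1.457500) = 0.443888
  k3 = f(0.095000, 1.452169) = 0.449218
  k4 = f(0.190000, 1.495351) = 0.380277
  y ← 1.410000 + (0.19/6)·(k1 + 2k2 + 2k3 + k4) = 1.494439
y(0.19) ≈ 1.4944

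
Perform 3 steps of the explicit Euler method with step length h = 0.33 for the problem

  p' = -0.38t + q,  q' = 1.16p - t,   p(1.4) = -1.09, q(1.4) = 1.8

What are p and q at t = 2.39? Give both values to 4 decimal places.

-0.8124, -0.8108

Euler on (p,q): p_{n+1} = p_n + h·p', q_{n+1} = q_n + h·q'.
1.400000: (-1.090000, 1.800000); f=(1.268000, -2.664400) → (-0.671560, 0.920748)
1.730000: (-0.671560, 0.920748); f=(0.263348, -2.509010) → (-0.584655, 0.092775)
2.060000: (-0.584655, 0.092775); f=(-0.690025, -2.738200) → (-0.812363, -0.810831)
(p(2.39), q(2.39)) ≈ (-0.8124, -0.8108)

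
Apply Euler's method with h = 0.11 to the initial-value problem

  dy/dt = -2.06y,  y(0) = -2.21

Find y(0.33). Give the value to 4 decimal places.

-1.0224

Euler: y_{n+1} = y_n + h·f(t_n, y_n).
t=0.000000, y=-2.210000: f=4.552600 → y ← -2.210000 + 0.11·4.552600 = -1.709214
t=0.110000, y=-1.709214: f=3.520981 → y ← -1.709214 + 0.11·3.520981 = -1.321906
t=0.220000, y=-1.321906: f=2.723127 → y ← -1.321906 + 0.11·2.723127 = -1.022362
y(0.33) ≈ -1.0224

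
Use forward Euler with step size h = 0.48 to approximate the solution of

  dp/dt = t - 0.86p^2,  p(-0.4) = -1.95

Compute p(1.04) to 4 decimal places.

Euler: p_{n+1} = p_n + h·f(t_n, p_n).
t=-0.400000, p=-1.950000: f=-3.670150 → p ← -1.950000 + 0.48·(-3.670150) = -3.711672
t=0.080000, p=-3.711672: f=-11.767798 → p ← -3.711672 + 0.48·(-11.767798) = -9.360215
t=0.560000, p=-9.360215: f=-74.787716 → p ← -9.360215 + 0.48·(-74.787716) = -45.258319
p(1.04) ≈ -45.2583

-45.2583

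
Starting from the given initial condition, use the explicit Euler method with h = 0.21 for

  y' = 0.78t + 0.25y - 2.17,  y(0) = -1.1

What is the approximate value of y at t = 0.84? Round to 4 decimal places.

Euler: y_{n+1} = y_n + h·f(t_n, y_n).
t=0.000000, y=-1.100000: f=-2.445000 → y ← -1.100000 + 0.21·(-2.445000) = -1.613450
t=0.210000, y=-1.613450: f=-2.409562 → y ← -1.613450 + 0.21·(-2.409562) = -2.119458
t=0.420000, y=-2.119458: f=-2.372265 → y ← -2.119458 + 0.21·(-2.372265) = -2.617634
t=0.630000, y=-2.617634: f=-2.333008 → y ← -2.617634 + 0.21·(-2.333008) = -3.107565
y(0.84) ≈ -3.1076

-3.1076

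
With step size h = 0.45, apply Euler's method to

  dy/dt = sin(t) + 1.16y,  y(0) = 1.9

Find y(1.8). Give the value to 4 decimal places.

Euler: y_{n+1} = y_n + h·f(t_n, y_n).
t=0.000000, y=1.900000: f=2.204000 → y ← 1.900000 + 0.45·2.204000 = 2.891800
t=0.450000, y=2.891800: f=3.789454 → y ← 2.891800 + 0.45·3.789454 = 4.597054
t=0.900000, y=4.597054: f=6.115910 → y ← 4.597054 + 0.45·6.115910 = 7.349213
t=1.350000, y=7.349213: f=9.500811 → y ← 7.349213 + 0.45·9.500811 = 11.624578
y(1.8) ≈ 11.6246

11.6246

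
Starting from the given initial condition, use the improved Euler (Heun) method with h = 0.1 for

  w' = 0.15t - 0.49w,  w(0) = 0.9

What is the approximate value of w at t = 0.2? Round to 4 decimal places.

Heun: k1 = f(t_n, w_n); k2 = f(t_n + h, w_n + h·k1); w_{n+1} = w_n + (h/2)·(k1 + k2).
t=0.000000, w=0.900000:
  k1 = f(0.000000, 0.900000) = -0.441000
  k2 = f(0.100000, 0.855900) = -0.404391
  w ← 0.900000 + (0.1/2)·(-0.441000 + (-0.404391)) = 0.857730
t=0.100000, w=0.857730:
  k1 = f(0.100000, 0.857730) = -0.405288
  k2 = f(0.200000, 0.817202) = -0.370429
  w ← 0.857730 + (0.1/2)·(-0.405288 + (-0.370429)) = 0.818945
w(0.2) ≈ 0.8189

0.8189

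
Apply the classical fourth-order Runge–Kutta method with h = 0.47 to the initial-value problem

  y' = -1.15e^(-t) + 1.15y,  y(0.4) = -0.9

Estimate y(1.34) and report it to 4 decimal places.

-3.5682

RK4: k1 = f(t_n, y_n); k2 = f(t_n + h/2, y_n + (h/2)·k1); k3 = f(t_n + h/2, y_n + (h/2)·k2); k4 = f(t_n + h, y_n + h·k3); y_{n+1} = y_n + (h/6)·(k1 + 2k2 + 2k3 + k4).
t=0.400000, y=-0.900000:
  k1 = f(0.400000, -0.900000) = -1.805868
  k2 = f(0.635000, -1.324379) = -2.132462
  k3 = f(0.635000, -1.401128) = -2.220724
  k4 = f(0.870000, -1.943740) = -2.717095
  y ← -0.900000 + (0.47/6)·(k1 + 2k2 + 2k3 + k4) = -1.936298
t=0.870000, y=-1.936298:
  k1 = f(0.870000, -1.936298) = -2.708537
  k2 = f(1.105000, -2.572804) = -3.339617
  k3 = f(1.105000, -2.721108) = -3.510167
  k4 = f(1.340000, -3.586076) = -4.425110
  y ← -1.936298 + (0.47/6)·(k1 + 2k2 + 2k3 + k4) = -3.568233
y(1.34) ≈ -3.5682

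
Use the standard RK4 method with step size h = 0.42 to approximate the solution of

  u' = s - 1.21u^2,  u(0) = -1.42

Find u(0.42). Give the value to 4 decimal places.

RK4: k1 = f(s_n, u_n); k2 = f(s_n + h/2, u_n + (h/2)·k1); k3 = f(s_n + h/2, u_n + (h/2)·k2); k4 = f(s_n + h, u_n + h·k3); u_{n+1} = u_n + (h/6)·(k1 + 2k2 + 2k3 + k4).
s=0.000000, u=-1.420000:
  k1 = f(0.000000, -1.420000) = -2.439844
  k2 = f(0.210000, -1.932367) = -4.308192
  k3 = f(0.210000, -2.324720) = -6.329233
  k4 = f(0.420000, -4.078278) = -19.705144
  u ← -1.420000 + (0.42/6)·(k1 + 2k2 + 2k3 + k4) = -4.459389
u(0.42) ≈ -4.4594

-4.4594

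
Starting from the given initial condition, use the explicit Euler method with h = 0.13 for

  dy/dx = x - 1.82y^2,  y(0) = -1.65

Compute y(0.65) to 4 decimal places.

Euler: y_{n+1} = y_n + h·f(x_n, y_n).
x=0.000000, y=-1.650000: f=-4.954950 → y ← -1.650000 + 0.13·(-4.954950) = -2.294144
x=0.130000, y=-2.294144: f=-9.448832 → y ← -2.294144 + 0.13·(-9.448832) = -3.522492
x=0.260000, y=-3.522492: f=-22.322464 → y ← -3.522492 + 0.13·(-22.322464) = -6.424412
x=0.390000, y=-6.424412: f=-74.726986 → y ← -6.424412 + 0.13·(-74.726986) = -16.138920
x=0.520000, y=-16.138920: f=-473.525832 → y ← -16.138920 + 0.13·(-473.525832) = -77.697278
y(0.65) ≈ -77.6973

-77.6973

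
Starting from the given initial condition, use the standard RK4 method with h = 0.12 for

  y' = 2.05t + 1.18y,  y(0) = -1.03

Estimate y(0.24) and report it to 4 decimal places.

RK4: k1 = f(t_n, y_n); k2 = f(t_n + h/2, y_n + (h/2)·k1); k3 = f(t_n + h/2, y_n + (h/2)·k2); k4 = f(t_n + h, y_n + h·k3); y_{n+1} = y_n + (h/6)·(k1 + 2k2 + 2k3 + k4).
t=0.000000, y=-1.030000:
  k1 = f(0.000000, -1.030000) = -1.215400
  k2 = f(0.060000, -1.102924) = -1.178450
  k3 = f(0.060000, -1.100707) = -1.175834
  k4 = f(0.120000, -1.171100) = -1.135898
  y ← -1.030000 + (0.12/6)·(k1 + 2k2 + 2k3 + k4) = -1.171197
t=0.120000, y=-1.171197:
  k1 = f(0.120000, -1.171197) = -1.136013
  k2 = f(0.180000, -1.239358) = -1.093443
  k3 = f(0.180000, -1.236804) = -1.090429
  k4 = f(0.240000, -1.302049) = -1.044418
  y ← -1.171197 + (0.12/6)·(k1 + 2k2 + 2k3 + k4) = -1.302161
y(0.24) ≈ -1.3022

-1.3022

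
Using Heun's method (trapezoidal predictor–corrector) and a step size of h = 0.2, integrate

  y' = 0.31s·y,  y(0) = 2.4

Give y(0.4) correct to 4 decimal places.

Heun: k1 = f(s_n, y_n); k2 = f(s_n + h, y_n + h·k1); y_{n+1} = y_n + (h/2)·(k1 + k2).
s=0.000000, y=2.400000:
  k1 = f(0.000000, 2.400000) = 0.000000
  k2 = f(0.200000, 2.400000) = 0.148800
  y ← 2.400000 + (0.2/2)·(0.000000 + 0.148800) = 2.414880
s=0.200000, y=2.414880:
  k1 = f(0.200000, 2.414880) = 0.149723
  k2 = f(0.400000, 2.444825) = 0.303158
  y ← 2.414880 + (0.2/2)·(0.149723 + 0.303158) = 2.460168
y(0.4) ≈ 2.4602

2.4602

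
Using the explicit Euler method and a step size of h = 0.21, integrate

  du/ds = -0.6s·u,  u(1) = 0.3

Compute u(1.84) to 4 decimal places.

Euler: u_{n+1} = u_n + h·f(s_n, u_n).
s=1.000000, u=0.300000: f=-0.180000 → u ← 0.300000 + 0.21·(-0.180000) = 0.262200
s=1.210000, u=0.262200: f=-0.190357 → u ← 0.262200 + 0.21·(-0.190357) = 0.222225
s=1.420000, u=0.222225: f=-0.189336 → u ← 0.222225 + 0.21·(-0.189336) = 0.182464
s=1.630000, u=0.182464: f=-0.178450 → u ← 0.182464 + 0.21·(-0.178450) = 0.144990
u(1.84) ≈ 0.1450

0.1450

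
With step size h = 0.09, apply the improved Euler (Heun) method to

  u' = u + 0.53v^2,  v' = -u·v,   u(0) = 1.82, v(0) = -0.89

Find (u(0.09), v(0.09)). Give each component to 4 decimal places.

2.0250, -0.7494

Heun on (u,v): k1 = f(x_n, state_n); k2 = f(x_n + h, state_n + h·k1); state_{n+1} = state_n + (h/2)·(k1 + k2).
0.000000: (1.820000, -0.890000)
  k1 = (2.239813, 1.619800)
  predictor → (2.021583, -0.744218)
  k2 = (2.315129, 1.504499)
  → (2.024972, -0.749407)
(u(0.09), v(0.09)) ≈ (2.0250, -0.7494)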